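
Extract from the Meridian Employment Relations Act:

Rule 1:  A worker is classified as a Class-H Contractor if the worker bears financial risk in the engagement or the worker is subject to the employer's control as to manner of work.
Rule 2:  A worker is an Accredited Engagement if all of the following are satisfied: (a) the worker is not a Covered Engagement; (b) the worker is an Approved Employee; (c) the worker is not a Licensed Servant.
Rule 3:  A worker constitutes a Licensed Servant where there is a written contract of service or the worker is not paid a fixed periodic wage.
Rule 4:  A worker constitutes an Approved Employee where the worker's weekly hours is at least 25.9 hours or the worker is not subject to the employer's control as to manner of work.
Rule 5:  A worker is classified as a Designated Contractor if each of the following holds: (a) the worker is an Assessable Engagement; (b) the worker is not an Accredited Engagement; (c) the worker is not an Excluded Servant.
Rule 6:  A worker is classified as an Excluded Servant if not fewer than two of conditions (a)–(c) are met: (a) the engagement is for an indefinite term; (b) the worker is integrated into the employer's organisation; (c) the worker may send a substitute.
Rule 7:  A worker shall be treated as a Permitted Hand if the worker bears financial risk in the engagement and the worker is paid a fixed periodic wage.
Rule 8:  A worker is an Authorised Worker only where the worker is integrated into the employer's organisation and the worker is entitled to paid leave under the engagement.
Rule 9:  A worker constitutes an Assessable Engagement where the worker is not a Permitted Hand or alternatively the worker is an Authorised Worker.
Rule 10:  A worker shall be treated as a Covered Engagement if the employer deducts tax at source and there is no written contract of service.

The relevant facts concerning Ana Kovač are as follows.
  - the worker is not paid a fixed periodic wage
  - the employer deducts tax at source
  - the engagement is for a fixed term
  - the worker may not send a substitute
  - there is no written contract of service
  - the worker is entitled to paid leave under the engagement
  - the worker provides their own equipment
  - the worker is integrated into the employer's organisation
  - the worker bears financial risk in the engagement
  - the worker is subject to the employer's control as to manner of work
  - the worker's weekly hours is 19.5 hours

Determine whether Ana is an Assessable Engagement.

Yes

rule 7 — Permitted Hand: [the worker bears financial risk in the engagement? yes] AND [the worker is paid a fixed periodic wage? no] → not satisfied.
rule 8 — Authorised Worker: [the worker is integrated into the employer's organisation? yes] AND [the worker is entitled to paid leave under the engagement? yes] → satisfied.
rule 9 — Assessable Engagement: [not a Permitted Hand (rule 7)? yes] OR [Authorised Worker (rule 8)? yes] → satisfied.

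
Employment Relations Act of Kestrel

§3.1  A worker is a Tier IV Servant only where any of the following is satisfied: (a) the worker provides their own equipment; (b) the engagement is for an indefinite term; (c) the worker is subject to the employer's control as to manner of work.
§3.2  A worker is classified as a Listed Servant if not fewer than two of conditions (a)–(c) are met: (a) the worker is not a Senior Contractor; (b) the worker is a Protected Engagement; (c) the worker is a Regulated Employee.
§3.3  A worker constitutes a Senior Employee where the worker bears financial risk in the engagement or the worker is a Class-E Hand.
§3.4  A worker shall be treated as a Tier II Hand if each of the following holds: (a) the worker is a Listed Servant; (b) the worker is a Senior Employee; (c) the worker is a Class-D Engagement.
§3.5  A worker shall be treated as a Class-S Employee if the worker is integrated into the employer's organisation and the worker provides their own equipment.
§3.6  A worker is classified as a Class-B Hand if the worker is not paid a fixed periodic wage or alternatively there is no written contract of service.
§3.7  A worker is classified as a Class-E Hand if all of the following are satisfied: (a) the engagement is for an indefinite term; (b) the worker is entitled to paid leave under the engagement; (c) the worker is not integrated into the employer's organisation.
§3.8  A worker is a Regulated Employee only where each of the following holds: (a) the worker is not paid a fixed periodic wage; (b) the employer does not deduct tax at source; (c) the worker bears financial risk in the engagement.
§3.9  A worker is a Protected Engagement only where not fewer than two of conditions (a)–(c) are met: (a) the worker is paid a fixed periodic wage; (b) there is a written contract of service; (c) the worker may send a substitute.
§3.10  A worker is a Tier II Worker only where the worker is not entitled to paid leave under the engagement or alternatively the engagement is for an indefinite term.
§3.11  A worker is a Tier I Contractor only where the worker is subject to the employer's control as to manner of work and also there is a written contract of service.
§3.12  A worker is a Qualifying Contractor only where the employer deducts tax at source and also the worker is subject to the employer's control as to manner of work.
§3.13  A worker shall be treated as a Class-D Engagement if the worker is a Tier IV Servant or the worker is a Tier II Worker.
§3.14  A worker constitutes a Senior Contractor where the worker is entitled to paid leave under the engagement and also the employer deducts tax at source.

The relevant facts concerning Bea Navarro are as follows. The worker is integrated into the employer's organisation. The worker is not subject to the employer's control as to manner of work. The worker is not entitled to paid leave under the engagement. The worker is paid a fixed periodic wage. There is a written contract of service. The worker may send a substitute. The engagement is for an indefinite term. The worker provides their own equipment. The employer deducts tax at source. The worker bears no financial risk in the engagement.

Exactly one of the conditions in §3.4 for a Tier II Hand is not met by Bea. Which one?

Senior Employee

§3.14 — Senior Contractor: [the worker is entitled to paid leave under the engagement? no] AND [the employer deducts tax at source? yes] → not satisfied.
§3.9 — Protected Engagement: the worker is paid a fixed periodic wage? yes; there is a written contract of service? yes; the worker may send a substitute? yes — 3 of 3 hold (need ≥2) → satisfied.
§3.8 — Regulated Employee: [the worker is not paid a fixed periodic wage? no] AND [the employer does not deduct tax at source? no] AND [the worker bears financial risk in the engagement? no] → not satisfied.
§3.2 — Listed Servant: not a Senior Contractor (§3.14)? yes; Protected Engagement (§3.9)? yes; Regulated Employee (§3.8)? no — 2 of 3 hold (need ≥2) → satisfied.
§3.7 — Class-E Hand: [the engagement is for an indefinite term? yes] AND [the worker is entitled to paid leave under the engagement? no] AND [the worker is not integrated into the employer's organisation? no] → not satisfied.
§3.3 — Senior Employee: [the worker bears financial risk in the engagement? no] OR [Class-E Hand (§3.7)? no] → not satisfied.
§3.1 — Tier IV Servant: [the worker provides their own equipment? yes] OR [the engagement is for an indefinite term? yes] OR [the worker is subject to the employer's control as to manner of work? no] → satisfied.
§3.10 — Tier II Worker: [the worker is not entitled to paid leave under the engagement? yes] OR [the engagement is for an indefinite term? yes] → satisfied.
§3.13 — Class-D Engagement: [Tier IV Servant (§3.1)? yes] OR [Tier II Worker (§3.10)? yes] → satisfied.
§3.4 — Tier II Hand: [Listed Servant (§3.2)? yes] AND [Senior Employee (§3.3)? no] AND [Class-D Engagement (§3.13)? yes] → not satisfied.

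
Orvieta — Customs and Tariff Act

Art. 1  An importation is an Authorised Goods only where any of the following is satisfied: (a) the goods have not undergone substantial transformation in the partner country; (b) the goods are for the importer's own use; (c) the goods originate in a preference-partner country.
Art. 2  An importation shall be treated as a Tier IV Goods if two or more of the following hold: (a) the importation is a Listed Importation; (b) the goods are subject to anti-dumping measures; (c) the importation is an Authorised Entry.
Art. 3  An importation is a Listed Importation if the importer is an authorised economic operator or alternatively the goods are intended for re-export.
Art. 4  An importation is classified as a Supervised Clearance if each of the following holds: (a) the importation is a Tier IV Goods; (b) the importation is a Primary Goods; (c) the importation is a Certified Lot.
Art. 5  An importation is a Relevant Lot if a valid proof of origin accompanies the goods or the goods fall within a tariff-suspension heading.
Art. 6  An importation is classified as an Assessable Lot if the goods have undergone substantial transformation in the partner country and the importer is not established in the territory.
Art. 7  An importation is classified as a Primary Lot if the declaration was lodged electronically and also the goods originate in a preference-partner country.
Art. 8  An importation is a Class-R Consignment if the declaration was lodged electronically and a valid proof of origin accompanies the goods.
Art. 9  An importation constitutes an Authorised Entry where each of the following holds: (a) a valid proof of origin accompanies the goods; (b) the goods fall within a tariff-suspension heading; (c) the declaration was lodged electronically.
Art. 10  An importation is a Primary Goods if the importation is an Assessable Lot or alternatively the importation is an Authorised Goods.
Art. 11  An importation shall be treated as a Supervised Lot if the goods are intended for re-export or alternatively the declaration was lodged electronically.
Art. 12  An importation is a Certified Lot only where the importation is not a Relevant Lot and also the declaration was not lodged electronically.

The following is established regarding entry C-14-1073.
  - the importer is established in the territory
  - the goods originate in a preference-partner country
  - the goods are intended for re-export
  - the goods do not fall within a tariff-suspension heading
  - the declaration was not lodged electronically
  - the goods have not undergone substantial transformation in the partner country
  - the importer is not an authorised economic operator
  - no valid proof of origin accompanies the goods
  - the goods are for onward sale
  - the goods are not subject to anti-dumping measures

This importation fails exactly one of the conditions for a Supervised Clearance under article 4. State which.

article 3 — Listed Importation: [the importer is an authorised economic operator? no] OR [the goods are intended for re-export? yes] → satisfied.
article 9 — Authorised Entry: [a valid proof of origin accompanies the goods? no] AND [the goods fall within a tariff-suspension heading? no] AND [the declaration was lodged electronically? no] → not satisfied.
article 2 — Tier IV Goods: Listed Importation (article 3)? yes; the goods are subject to anti-dumping measures? no; Authorised Entry (article 9)? no — 1 of 3 hold (need ≥2) → not satisfied.
article 6 — Assessable Lot: [the goods have undergone substantial transformation in the partner country? no] AND [the importer is not established in the territory? no] → not satisfied.
article 1 — Authorised Goods: [the goods have not undergone substantial transformation in the partner country? yes] OR [the goods are for the importer's own use? no] OR [the goods originate in a preference-partner country? yes] → satisfied.
article 10 — Primary Goods: [Assessable Lot (article 6)? no] OR [Authorised Goods (article 1)? yes] → satisfied.
article 5 — Relevant Lot: [a valid proof of origin accompanies the goods? no] OR [the goods fall within a tariff-suspension heading? no] → not satisfied.
article 12 — Certified Lot: [not a Relevant Lot (article 5)? yes] AND [the declaration was not lodged electronically? yes] → satisfied.
article 4 — Supervised Clearance: [Tier IV Goods (article 2)? no] AND [Primary Goods (article 10)? yes] AND [Certified Lot (article 12)? yes] → not satisfied.

Tier IV Goods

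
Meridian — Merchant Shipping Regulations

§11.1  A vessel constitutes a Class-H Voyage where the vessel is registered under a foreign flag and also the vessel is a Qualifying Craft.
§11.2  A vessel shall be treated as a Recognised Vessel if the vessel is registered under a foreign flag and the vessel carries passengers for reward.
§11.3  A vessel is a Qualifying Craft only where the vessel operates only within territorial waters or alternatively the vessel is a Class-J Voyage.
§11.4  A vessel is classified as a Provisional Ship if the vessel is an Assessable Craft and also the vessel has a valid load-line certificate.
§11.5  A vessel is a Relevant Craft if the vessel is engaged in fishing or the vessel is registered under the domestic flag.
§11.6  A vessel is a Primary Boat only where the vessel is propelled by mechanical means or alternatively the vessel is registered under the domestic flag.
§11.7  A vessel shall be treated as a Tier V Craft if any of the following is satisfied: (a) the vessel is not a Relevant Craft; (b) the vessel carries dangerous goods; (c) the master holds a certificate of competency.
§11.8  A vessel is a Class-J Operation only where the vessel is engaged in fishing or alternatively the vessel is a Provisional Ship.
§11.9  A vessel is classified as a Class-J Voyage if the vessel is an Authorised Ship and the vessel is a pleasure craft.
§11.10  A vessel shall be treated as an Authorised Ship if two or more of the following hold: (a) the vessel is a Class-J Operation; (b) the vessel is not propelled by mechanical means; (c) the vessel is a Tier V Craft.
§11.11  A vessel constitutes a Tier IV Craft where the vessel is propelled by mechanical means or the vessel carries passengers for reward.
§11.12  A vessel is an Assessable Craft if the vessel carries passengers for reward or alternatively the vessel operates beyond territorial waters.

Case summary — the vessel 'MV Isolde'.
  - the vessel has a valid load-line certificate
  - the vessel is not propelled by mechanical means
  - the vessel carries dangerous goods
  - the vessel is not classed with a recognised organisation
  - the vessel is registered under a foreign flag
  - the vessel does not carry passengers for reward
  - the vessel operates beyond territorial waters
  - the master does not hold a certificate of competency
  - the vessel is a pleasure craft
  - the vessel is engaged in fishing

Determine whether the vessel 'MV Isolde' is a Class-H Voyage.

§11.12 — Assessable Craft: [the vessel carries passengers for reward? no] OR [the vessel operates beyond territorial waters? yes] → satisfied.
§11.4 — Provisional Ship: [Assessable Craft (§11.12)? yes] AND [the vessel has a valid load-line certificate? yes] → satisfied.
§11.8 — Class-J Operation: [the vessel is engaged in fishing? yes] OR [Provisional Ship (§11.4)? yes] → satisfied.
§11.5 — Relevant Craft: [the vessel is engaged in fishing? yes] OR [the vessel is registered under the domestic flag? no] → satisfied.
§11.7 — Tier V Craft: [not a Relevant Craft (§11.5)? no] OR [the vessel carries dangerous goods? yes] OR [the master holds a certificate of competency? no] → satisfied.
§11.10 — Authorised Ship: Class-J Operation (§11.8)? yes; the vessel is not propelled by mechanical means? yes; Tier V Craft (§11.7)? yes — 3 of 3 hold (need ≥2) → satisfied.
§11.9 — Class-J Voyage: [Authorised Ship (§11.10)? yes] AND [the vessel is a pleasure craft? yes] → satisfied.
§11.3 — Qualifying Craft: [the vessel operates only within territorial waters? no] OR [Class-J Voyage (§11.9)? yes] → satisfied.
§11.1 — Class-H Voyage: [the vessel is registered under a foreign flag? yes] AND [Qualifying Craft (§11.3)? yes] → satisfied.

Yes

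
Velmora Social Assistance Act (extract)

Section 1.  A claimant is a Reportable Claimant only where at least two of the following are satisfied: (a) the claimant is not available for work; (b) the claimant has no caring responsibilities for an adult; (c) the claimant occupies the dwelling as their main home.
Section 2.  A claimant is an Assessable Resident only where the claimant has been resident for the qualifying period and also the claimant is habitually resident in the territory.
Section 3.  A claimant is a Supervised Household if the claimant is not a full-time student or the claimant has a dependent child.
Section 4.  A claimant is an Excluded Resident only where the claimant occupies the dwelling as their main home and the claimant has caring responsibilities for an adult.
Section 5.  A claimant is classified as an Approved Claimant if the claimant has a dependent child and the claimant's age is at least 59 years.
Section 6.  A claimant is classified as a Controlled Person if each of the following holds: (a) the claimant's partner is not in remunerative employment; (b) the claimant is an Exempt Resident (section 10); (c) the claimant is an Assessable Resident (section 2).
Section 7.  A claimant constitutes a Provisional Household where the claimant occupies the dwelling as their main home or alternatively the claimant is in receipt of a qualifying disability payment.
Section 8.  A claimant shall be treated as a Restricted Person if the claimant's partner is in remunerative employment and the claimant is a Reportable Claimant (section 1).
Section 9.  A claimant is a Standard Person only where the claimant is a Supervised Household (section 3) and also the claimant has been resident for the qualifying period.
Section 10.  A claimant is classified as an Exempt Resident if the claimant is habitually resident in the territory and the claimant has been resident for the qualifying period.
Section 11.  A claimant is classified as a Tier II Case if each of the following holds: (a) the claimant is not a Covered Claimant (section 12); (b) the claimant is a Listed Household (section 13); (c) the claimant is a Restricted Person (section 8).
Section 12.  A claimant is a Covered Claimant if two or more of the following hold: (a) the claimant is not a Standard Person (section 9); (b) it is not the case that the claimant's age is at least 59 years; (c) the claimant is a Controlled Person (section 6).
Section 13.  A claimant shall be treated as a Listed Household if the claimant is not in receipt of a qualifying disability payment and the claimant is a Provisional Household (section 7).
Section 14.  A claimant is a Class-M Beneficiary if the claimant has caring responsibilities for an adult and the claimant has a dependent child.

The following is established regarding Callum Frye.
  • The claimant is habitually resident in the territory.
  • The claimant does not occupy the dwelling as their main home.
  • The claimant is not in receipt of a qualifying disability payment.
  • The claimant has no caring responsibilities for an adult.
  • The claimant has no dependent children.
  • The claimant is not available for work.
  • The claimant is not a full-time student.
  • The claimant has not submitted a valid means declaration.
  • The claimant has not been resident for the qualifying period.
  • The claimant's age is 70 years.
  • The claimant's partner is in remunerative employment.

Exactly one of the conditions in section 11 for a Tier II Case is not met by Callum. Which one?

section 3 — Supervised Household: [the claimant is not a full-time student? yes] OR [the claimant has a dependent child? no] → satisfied.
section 9 — Standard Person: [Supervised Household (section 3)? yes] AND [the claimant has been resident for the qualifying period? no] → not satisfied.
section 10 — Exempt Resident: [the claimant is habitually resident in the territory? yes] AND [the claimant has been resident for the qualifying period? no] → not satisfied.
section 2 — Assessable Resident: [the claimant has been resident for the qualifying period? no] AND [the claimant is habitually resident in the territory? yes] → not satisfied.
section 6 — Controlled Person: [the claimant's partner is not in remunerative employment? no] AND [Exempt Resident (section 10)? no] AND [Assessable Resident (section 2)? no] → not satisfied.
section 12 — Covered Claimant: not a Standard Person (section 9)? yes; claimant's age: 70 years ≥ 59 years? yes, so negated condition no; Controlled Person (section 6)? no — 1 of 3 hold (need ≥2) → not satisfied.
section 7 — Provisional Household: [the claimant occupies the dwelling as their main home? no] OR [the claimant is in receipt of a qualifying disability payment? no] → not satisfied.
section 13 — Listed Household: [the claimant is not in receipt of a qualifying disability payment? yes] AND [Provisional Household (section 7)? no] → not satisfied.
section 1 — Reportable Claimant: the claimant is not available for work? yes; the claimant has no caring responsibilities for an adult? yes; the claimant occupies the dwelling as their main home? no — 2 of 3 hold (need ≥2) → satisfied.
section 8 — Restricted Person: [the claimant's partner is in remunerative employment? yes] AND [Reportable Claimant (section 1)? yes] → satisfied.
section 11 — Tier II Case: [not a Covered Claimant (section 12)? yes] AND [Listed Household (section 13)? no] AND [Restricted Person (section 8)? yes] → not satisfied.

Listed Household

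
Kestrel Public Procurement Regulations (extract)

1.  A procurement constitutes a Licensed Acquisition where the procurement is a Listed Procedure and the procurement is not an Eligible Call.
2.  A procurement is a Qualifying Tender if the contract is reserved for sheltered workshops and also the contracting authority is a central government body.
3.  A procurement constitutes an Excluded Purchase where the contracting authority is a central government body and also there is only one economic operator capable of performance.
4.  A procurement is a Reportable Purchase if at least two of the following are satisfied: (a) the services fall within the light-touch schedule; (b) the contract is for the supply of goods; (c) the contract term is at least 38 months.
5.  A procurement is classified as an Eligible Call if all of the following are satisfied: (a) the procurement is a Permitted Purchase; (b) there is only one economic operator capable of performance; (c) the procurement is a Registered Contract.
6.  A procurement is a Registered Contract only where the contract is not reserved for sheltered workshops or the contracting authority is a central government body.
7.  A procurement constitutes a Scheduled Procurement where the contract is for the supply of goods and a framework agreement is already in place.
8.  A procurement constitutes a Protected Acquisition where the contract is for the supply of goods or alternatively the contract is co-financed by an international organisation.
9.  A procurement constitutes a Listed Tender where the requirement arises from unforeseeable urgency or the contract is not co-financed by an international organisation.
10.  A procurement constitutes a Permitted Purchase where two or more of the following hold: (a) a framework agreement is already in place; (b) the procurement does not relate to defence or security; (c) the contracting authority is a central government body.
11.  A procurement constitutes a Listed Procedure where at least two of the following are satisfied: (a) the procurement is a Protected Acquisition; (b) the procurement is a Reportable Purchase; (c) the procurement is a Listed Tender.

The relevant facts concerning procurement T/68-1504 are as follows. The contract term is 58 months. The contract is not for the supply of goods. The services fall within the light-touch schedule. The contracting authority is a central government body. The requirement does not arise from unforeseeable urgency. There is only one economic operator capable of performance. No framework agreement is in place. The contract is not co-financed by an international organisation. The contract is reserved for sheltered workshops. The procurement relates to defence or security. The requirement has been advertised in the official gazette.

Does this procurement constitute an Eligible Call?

paragraph 10 — Permitted Purchase: a framework agreement is already in place? no; the procurement does not relate to defence or security? no; the contracting authority is a central government body? yes — 1 of 3 hold (need ≥2) → not satisfied.
paragraph 6 — Registered Contract: [the contract is not reserved for sheltered workshops? no] OR [the contracting authority is a central government body? yes] → satisfied.
paragraph 5 — Eligible Call: [Permitted Purchase (paragraph 10)? no] AND [there is only one economic operator capable of performance? yes] AND [Registered Contract (paragraph 6)? yes] → not satisfied.

No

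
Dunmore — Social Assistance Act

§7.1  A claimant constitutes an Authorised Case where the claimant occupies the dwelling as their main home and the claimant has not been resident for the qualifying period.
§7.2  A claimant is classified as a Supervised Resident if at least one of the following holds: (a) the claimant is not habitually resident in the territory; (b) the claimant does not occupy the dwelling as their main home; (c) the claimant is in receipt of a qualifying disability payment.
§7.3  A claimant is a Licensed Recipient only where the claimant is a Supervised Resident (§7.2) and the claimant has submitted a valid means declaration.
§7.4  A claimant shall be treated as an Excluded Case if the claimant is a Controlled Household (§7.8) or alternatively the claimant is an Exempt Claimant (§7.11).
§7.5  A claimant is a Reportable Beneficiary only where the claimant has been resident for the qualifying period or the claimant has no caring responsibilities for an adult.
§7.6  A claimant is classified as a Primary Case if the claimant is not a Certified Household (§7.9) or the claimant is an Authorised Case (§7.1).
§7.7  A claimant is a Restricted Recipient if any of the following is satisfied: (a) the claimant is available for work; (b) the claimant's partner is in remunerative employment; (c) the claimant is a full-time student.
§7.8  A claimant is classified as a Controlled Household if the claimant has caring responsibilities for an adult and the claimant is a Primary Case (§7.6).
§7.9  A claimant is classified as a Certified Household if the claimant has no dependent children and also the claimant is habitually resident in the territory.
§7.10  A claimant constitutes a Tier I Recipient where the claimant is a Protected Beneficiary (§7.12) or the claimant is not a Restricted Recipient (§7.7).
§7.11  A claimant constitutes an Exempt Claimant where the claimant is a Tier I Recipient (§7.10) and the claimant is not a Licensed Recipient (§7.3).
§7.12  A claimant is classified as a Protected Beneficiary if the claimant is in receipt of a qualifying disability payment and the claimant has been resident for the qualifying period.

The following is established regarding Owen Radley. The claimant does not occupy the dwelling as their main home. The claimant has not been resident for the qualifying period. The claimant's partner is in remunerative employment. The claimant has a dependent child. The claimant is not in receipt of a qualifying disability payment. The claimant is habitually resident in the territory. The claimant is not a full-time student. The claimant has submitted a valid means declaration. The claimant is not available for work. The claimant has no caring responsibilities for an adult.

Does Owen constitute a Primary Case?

Yes

§7.9 — Certified Household: [the claimant has no dependent children? no] AND [the claimant is habitually resident in the territory? yes] → not satisfied.
§7.1 — Authorised Case: [the claimant occupies the dwelling as their main home? no] AND [the claimant has not been resident for the qualifying period? yes] → not satisfied.
§7.6 — Primary Case: [not a Certified Household (§7.9)? yes] OR [Authorised Case (§7.1)? no] → satisfied.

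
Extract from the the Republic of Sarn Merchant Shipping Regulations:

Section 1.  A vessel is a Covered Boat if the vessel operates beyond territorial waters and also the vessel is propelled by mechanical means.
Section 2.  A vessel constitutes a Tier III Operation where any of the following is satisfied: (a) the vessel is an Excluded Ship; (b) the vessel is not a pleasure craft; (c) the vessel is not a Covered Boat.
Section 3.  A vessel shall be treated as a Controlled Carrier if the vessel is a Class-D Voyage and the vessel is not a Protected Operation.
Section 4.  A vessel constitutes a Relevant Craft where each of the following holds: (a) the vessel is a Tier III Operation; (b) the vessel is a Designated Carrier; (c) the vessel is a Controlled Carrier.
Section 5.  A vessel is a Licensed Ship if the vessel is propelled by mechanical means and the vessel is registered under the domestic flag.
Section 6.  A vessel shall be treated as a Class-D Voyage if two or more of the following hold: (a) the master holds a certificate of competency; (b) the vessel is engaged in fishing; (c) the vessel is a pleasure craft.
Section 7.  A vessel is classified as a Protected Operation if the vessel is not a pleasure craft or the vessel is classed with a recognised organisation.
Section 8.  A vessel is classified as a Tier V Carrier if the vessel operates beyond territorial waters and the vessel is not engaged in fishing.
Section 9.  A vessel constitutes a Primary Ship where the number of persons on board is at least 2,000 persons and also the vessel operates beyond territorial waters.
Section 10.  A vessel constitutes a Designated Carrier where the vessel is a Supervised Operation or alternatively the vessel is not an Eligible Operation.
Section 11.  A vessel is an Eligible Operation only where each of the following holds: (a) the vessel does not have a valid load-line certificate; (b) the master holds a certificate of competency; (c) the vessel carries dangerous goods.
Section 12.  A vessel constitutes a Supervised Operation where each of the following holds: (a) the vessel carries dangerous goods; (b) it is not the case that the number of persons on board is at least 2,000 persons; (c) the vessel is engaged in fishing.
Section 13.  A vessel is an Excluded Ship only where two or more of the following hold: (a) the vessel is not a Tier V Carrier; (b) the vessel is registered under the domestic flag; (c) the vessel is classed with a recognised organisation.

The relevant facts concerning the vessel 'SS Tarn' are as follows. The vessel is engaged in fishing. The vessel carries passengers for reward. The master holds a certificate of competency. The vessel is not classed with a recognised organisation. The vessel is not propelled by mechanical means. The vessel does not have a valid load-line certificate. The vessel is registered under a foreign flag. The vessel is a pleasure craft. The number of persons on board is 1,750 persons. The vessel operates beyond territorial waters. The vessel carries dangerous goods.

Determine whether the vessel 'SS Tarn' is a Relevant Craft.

section 8 — Tier V Carrier: [the vessel operates beyond territorial waters? yes] AND [the vessel is not engaged in fishing? no] → not satisfied.
section 13 — Excluded Ship: not a Tier V Carrier (section 8)? yes; the vessel is registered under the domestic flag? no; the vessel is classed with a recognised organisation? no — 1 of 3 hold (need ≥2) → not satisfied.
section 1 — Covered Boat: [the vessel operates beyond territorial waters? yes] AND [the vessel is propelled by mechanical means? no] → not satisfied.
section 2 — Tier III Operation: [Excluded Ship (section 13)? no] OR [the vessel is not a pleasure craft? no] OR [not a Covered Boat (section 1)? yes] → satisfied.
section 12 — Supervised Operation: [the vessel carries dangerous goods? yes] AND [number of persons on board: 1,750 persons ≥ 2,000 persons? no, so negated condition yes] AND [the vessel is engaged in fishing? yes] → satisfied.
section 11 — Eligible Operation: [the vessel does not have a valid load-line certificate? yes] AND [the master holds a certificate of competency? yes] AND [the vessel carries dangerous goods? yes] → satisfied.
section 10 — Designated Carrier: [Supervised Operation (section 12)? yes] OR [not an Eligible Operation (section 11)? no] → satisfied.
section 6 — Class-D Voyage: the master holds a certificate of competency? yes; the vessel is engaged in fishing? yes; the vessel is a pleasure craft? yes — 3 of 3 hold (need ≥2) → satisfied.
section 7 — Protected Operation: [the vessel is not a pleasure craft? no] OR [the vessel is classed with a recognised organisation? no] → not satisfied.
section 3 — Controlled Carrier: [Class-D Voyage (section 6)? yes] AND [not a Protected Operation (section 7)? yes] → satisfied.
section 4 — Relevant Craft: [Tier III Operation (section 2)? yes] AND [Designated Carrier (section 10)? yes] AND [Controlled Carrier (section 3)? yes] → satisfied.

Yes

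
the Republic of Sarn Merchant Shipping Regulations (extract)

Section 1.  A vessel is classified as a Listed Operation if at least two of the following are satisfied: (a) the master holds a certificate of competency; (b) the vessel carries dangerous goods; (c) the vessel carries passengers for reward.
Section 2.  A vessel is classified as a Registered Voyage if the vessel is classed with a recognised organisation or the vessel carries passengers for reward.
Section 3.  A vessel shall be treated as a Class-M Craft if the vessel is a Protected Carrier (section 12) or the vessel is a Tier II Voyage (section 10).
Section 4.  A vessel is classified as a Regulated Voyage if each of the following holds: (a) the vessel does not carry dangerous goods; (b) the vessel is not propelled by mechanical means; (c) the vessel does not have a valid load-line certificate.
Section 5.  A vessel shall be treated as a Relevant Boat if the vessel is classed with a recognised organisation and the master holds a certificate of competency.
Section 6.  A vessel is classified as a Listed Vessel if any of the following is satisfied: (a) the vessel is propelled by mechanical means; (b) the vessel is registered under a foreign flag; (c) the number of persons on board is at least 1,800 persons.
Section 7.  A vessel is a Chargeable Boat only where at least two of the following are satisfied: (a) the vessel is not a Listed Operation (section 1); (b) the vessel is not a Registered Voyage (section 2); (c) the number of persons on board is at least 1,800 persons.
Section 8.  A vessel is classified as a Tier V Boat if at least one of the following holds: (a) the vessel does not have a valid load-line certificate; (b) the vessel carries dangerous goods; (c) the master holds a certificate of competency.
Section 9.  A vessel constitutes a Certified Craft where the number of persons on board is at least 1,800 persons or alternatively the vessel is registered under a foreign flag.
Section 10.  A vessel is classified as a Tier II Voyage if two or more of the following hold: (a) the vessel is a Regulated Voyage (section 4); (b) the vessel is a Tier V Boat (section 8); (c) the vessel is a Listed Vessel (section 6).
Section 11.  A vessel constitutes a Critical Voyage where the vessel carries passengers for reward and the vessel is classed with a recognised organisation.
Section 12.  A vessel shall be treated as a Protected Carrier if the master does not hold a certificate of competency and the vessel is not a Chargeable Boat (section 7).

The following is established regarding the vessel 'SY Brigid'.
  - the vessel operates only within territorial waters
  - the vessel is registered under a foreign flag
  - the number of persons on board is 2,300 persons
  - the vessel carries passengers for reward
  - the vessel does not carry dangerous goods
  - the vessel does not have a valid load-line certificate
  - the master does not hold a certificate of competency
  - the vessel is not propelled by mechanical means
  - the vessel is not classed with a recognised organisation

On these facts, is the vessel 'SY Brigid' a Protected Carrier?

No

section 1 — Listed Operation: the master holds a certificate of competency? no; the vessel carries dangerous goods? no; the vessel carries passengers for reward? yes — 1 of 3 hold (need ≥2) → not satisfied.
section 2 — Registered Voyage: [the vessel is classed with a recognised organisation? no] OR [the vessel carries passengers for reward? yes] → satisfied.
section 7 — Chargeable Boat: not a Listed Operation (section 1)? yes; not a Registered Voyage (section 2)? no; number of persons on board: 2,300 persons ≥ 1,800 persons? yes — 2 of 3 hold (need ≥2) → satisfied.
section 12 — Protected Carrier: [the master does not hold a certificate of competency? yes] AND [not a Chargeable Boat (section 7)? no] → not satisfied.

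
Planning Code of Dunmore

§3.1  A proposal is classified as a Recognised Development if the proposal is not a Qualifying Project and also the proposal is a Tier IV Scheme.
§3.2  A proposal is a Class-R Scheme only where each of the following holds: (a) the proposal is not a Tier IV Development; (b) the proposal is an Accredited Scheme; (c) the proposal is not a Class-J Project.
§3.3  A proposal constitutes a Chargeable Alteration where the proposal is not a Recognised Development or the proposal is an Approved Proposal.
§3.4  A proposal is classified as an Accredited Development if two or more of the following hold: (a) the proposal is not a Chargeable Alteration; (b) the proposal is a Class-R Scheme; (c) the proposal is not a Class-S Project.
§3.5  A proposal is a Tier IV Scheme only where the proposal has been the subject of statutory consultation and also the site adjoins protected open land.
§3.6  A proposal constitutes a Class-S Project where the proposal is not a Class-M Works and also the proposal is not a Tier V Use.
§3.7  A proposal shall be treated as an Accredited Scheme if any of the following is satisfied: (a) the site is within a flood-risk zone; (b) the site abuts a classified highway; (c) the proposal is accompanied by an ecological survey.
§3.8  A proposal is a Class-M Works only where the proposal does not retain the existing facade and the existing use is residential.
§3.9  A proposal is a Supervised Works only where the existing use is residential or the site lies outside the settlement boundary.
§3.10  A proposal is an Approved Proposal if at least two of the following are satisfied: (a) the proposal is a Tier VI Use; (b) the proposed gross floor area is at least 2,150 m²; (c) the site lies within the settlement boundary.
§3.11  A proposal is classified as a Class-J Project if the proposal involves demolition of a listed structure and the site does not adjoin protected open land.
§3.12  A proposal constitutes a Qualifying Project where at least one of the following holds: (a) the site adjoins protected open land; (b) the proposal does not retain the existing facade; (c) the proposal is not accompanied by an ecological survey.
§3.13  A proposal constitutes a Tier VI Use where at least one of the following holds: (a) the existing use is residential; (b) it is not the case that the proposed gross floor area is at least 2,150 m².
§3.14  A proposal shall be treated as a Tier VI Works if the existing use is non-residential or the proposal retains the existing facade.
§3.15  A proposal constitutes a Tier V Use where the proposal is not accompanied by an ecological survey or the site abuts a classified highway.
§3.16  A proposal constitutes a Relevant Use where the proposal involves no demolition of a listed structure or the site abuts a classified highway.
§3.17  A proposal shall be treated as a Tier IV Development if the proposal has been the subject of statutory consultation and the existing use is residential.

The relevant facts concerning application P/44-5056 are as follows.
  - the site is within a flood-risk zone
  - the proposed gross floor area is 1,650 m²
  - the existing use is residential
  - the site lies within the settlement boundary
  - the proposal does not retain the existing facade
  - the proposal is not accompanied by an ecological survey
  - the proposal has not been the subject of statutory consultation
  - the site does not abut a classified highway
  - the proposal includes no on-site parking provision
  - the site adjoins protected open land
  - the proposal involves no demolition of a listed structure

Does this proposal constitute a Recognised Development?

§3.12 — Qualifying Project: [the site adjoins protected open land? yes] OR [the proposal does not retain the existing facade? yes] OR [the proposal is not accompanied by an ecological survey? yes] → satisfied.
§3.5 — Tier IV Scheme: [the proposal has been the subject of statutory consultation? no] AND [the site adjoins protected open land? yes] → not satisfied.
§3.1 — Recognised Development: [not a Qualifying Project (§3.12)? no] AND [Tier IV Scheme (§3.5)? no] → not satisfied.

No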